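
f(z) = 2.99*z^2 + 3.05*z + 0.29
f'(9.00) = 56.87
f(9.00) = 269.93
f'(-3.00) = -14.89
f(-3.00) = 18.05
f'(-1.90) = -8.31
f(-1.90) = 5.29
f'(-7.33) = -40.78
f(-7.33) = 138.58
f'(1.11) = 9.69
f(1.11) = 7.36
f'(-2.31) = -10.76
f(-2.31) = 9.20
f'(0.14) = 3.89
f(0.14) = 0.78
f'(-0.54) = -0.18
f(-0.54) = -0.49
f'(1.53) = 12.20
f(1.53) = 11.96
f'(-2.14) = -9.75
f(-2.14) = 7.46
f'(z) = 5.98*z + 3.05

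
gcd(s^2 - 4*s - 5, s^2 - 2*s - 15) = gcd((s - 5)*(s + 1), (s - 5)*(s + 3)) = s - 5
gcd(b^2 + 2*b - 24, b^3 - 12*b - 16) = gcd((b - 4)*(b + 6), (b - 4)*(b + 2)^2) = b - 4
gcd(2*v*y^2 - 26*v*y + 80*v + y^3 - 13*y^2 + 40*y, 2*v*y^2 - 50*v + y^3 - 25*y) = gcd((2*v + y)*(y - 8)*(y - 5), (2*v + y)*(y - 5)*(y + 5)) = 2*v*y - 10*v + y^2 - 5*y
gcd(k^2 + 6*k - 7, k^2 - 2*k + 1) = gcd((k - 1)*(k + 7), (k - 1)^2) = k - 1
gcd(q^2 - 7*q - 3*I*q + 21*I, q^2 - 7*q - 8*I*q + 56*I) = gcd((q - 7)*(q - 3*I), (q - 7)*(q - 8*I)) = q - 7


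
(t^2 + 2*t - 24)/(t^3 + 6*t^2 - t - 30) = (t^2 + 2*t - 24)/(t^3 + 6*t^2 - t - 30)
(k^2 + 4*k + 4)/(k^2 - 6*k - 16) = (k + 2)/(k - 8)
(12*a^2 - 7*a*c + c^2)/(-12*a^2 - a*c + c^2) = (-3*a + c)/(3*a + c)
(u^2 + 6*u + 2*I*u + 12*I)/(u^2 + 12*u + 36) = (u + 2*I)/(u + 6)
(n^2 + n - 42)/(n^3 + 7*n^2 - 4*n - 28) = (n - 6)/(n^2 - 4)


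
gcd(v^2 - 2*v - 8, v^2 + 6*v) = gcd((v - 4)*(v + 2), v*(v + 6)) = 1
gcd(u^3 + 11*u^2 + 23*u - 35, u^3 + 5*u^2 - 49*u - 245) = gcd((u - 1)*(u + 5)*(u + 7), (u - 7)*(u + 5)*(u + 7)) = u^2 + 12*u + 35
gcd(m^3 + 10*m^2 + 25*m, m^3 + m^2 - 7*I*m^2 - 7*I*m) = m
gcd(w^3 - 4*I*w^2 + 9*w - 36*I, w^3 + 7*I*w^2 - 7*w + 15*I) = w + 3*I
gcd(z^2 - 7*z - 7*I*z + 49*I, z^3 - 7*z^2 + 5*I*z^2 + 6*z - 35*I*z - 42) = z - 7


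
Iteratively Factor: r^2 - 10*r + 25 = (r - 5)*(r - 5)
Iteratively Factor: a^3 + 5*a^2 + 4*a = (a + 4)*(a^2 + a) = (a + 1)*(a + 4)*(a)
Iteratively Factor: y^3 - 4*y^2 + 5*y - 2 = (y - 2)*(y^2 - 2*y + 1) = (y - 2)*(y - 1)*(y - 1)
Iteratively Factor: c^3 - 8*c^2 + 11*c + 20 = (c + 1)*(c^2 - 9*c + 20) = (c - 4)*(c + 1)*(c - 5)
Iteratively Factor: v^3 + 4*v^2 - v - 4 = (v + 1)*(v^2 + 3*v - 4) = (v - 1)*(v + 1)*(v + 4)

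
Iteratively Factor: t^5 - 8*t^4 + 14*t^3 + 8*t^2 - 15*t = (t - 5)*(t^4 - 3*t^3 - t^2 + 3*t) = (t - 5)*(t - 3)*(t^3 - t) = t*(t - 5)*(t - 3)*(t^2 - 1) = t*(t - 5)*(t - 3)*(t + 1)*(t - 1)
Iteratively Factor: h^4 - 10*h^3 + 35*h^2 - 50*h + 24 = (h - 1)*(h^3 - 9*h^2 + 26*h - 24) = (h - 2)*(h - 1)*(h^2 - 7*h + 12) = (h - 3)*(h - 2)*(h - 1)*(h - 4)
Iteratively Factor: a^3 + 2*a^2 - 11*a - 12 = (a + 1)*(a^2 + a - 12) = (a - 3)*(a + 1)*(a + 4)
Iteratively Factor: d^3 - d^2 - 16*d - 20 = (d - 5)*(d^2 + 4*d + 4) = (d - 5)*(d + 2)*(d + 2)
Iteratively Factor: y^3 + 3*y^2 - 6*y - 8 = (y + 1)*(y^2 + 2*y - 8) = (y - 2)*(y + 1)*(y + 4)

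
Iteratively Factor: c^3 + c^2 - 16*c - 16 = (c + 4)*(c^2 - 3*c - 4) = (c - 4)*(c + 4)*(c + 1)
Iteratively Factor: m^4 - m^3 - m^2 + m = (m + 1)*(m^3 - 2*m^2 + m) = m*(m + 1)*(m^2 - 2*m + 1) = m*(m - 1)*(m + 1)*(m - 1)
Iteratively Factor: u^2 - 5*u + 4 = (u - 1)*(u - 4)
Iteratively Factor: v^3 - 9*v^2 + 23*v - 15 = (v - 1)*(v^2 - 8*v + 15) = (v - 5)*(v - 1)*(v - 3)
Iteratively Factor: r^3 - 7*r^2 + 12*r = (r - 3)*(r^2 - 4*r) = r*(r - 3)*(r - 4)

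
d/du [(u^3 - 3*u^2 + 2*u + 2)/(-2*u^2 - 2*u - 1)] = (-2*u^4 - 4*u^3 + 7*u^2 + 14*u + 2)/(4*u^4 + 8*u^3 + 8*u^2 + 4*u + 1)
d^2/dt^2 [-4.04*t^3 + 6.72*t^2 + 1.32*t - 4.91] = 13.44 - 24.24*t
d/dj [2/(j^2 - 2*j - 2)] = 4*(1 - j)/(-j^2 + 2*j + 2)^2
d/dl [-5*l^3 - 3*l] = -15*l^2 - 3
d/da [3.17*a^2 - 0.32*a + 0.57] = 6.34*a - 0.32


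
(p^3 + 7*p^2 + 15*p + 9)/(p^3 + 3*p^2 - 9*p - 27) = (p + 1)/(p - 3)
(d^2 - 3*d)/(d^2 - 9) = d/(d + 3)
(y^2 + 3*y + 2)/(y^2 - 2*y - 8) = (y + 1)/(y - 4)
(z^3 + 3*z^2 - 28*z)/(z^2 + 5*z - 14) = z*(z - 4)/(z - 2)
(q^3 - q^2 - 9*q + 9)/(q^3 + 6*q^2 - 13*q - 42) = (q^2 + 2*q - 3)/(q^2 + 9*q + 14)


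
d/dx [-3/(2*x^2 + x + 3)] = 3*(4*x + 1)/(2*x^2 + x + 3)^2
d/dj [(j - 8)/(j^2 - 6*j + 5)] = (j^2 - 6*j - 2*(j - 8)*(j - 3) + 5)/(j^2 - 6*j + 5)^2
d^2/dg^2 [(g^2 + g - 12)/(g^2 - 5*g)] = 12*(g^3 - 6*g^2 + 30*g - 50)/(g^3*(g^3 - 15*g^2 + 75*g - 125))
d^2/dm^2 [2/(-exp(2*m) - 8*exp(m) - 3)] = 8*((exp(m) + 2)*(exp(2*m) + 8*exp(m) + 3) - 2*(exp(m) + 4)^2*exp(m))*exp(m)/(exp(2*m) + 8*exp(m) + 3)^3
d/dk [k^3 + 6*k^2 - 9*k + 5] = 3*k^2 + 12*k - 9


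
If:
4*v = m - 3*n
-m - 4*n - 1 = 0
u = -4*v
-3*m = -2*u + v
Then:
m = -9/37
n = -7/37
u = -12/37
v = 3/37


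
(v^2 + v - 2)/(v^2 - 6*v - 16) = (v - 1)/(v - 8)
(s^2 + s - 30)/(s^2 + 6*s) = (s - 5)/s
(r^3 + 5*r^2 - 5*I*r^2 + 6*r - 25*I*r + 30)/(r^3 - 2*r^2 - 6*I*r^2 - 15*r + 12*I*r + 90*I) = (r^2 + r*(5 + I) + 5*I)/(r^2 - 2*r - 15)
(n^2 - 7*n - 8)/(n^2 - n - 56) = (n + 1)/(n + 7)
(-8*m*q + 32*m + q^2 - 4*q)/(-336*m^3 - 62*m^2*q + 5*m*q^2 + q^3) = (q - 4)/(42*m^2 + 13*m*q + q^2)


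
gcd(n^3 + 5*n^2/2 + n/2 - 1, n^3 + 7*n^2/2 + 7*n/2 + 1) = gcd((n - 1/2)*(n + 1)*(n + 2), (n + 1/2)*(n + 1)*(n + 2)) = n^2 + 3*n + 2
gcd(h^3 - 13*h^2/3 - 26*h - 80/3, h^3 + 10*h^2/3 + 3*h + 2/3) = h + 2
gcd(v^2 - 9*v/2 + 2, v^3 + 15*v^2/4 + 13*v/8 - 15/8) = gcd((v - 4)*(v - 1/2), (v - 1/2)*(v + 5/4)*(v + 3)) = v - 1/2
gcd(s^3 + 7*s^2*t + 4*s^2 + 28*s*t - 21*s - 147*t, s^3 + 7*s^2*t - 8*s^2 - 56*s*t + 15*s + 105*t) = s^2 + 7*s*t - 3*s - 21*t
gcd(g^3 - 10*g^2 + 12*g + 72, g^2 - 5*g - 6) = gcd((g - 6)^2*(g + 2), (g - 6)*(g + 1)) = g - 6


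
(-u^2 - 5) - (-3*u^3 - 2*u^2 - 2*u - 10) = 3*u^3 + u^2 + 2*u + 5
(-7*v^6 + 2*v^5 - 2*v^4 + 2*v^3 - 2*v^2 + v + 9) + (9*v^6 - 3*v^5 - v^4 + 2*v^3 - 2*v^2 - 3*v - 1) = 2*v^6 - v^5 - 3*v^4 + 4*v^3 - 4*v^2 - 2*v + 8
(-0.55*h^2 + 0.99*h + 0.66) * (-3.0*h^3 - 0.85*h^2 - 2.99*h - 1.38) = 1.65*h^5 - 2.5025*h^4 - 1.177*h^3 - 2.7621*h^2 - 3.3396*h - 0.9108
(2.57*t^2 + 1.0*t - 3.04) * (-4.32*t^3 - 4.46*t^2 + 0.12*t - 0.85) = -11.1024*t^5 - 15.7822*t^4 + 8.9812*t^3 + 11.4939*t^2 - 1.2148*t + 2.584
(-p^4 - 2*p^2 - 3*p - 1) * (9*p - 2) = -9*p^5 + 2*p^4 - 18*p^3 - 23*p^2 - 3*p + 2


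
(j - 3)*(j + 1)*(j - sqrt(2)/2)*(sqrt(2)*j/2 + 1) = sqrt(2)*j^4/2 - sqrt(2)*j^3 + j^3/2 - 2*sqrt(2)*j^2 - j^2 - 3*j/2 + sqrt(2)*j + 3*sqrt(2)/2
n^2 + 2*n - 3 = (n - 1)*(n + 3)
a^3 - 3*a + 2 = (a - 1)^2*(a + 2)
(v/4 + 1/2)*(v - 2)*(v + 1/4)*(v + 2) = v^4/4 + 9*v^3/16 - 7*v^2/8 - 9*v/4 - 1/2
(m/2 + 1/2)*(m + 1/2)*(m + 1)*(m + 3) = m^4/2 + 11*m^3/4 + 19*m^2/4 + 13*m/4 + 3/4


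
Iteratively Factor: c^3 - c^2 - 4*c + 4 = (c - 2)*(c^2 + c - 2) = (c - 2)*(c + 2)*(c - 1)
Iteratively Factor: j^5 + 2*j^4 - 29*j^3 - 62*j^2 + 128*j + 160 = (j - 2)*(j^4 + 4*j^3 - 21*j^2 - 104*j - 80) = (j - 2)*(j + 4)*(j^3 - 21*j - 20) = (j - 2)*(j + 1)*(j + 4)*(j^2 - j - 20) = (j - 2)*(j + 1)*(j + 4)^2*(j - 5)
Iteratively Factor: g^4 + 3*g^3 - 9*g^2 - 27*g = (g + 3)*(g^3 - 9*g) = (g - 3)*(g + 3)*(g^2 + 3*g) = (g - 3)*(g + 3)^2*(g)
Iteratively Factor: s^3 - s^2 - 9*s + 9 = (s - 1)*(s^2 - 9) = (s - 3)*(s - 1)*(s + 3)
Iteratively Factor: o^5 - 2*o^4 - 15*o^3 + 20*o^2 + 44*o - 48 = (o - 2)*(o^4 - 15*o^2 - 10*o + 24) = (o - 2)*(o - 1)*(o^3 + o^2 - 14*o - 24) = (o - 2)*(o - 1)*(o + 3)*(o^2 - 2*o - 8) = (o - 4)*(o - 2)*(o - 1)*(o + 3)*(o + 2)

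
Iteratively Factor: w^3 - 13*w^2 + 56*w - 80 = (w - 5)*(w^2 - 8*w + 16) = (w - 5)*(w - 4)*(w - 4)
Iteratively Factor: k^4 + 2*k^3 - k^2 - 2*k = (k + 1)*(k^3 + k^2 - 2*k) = k*(k + 1)*(k^2 + k - 2) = k*(k - 1)*(k + 1)*(k + 2)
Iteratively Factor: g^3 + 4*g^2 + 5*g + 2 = (g + 1)*(g^2 + 3*g + 2) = (g + 1)^2*(g + 2)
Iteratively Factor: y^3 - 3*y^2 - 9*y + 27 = (y - 3)*(y^2 - 9) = (y - 3)^2*(y + 3)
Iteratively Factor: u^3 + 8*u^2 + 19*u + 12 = (u + 4)*(u^2 + 4*u + 3) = (u + 1)*(u + 4)*(u + 3)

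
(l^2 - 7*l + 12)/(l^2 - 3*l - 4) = (l - 3)/(l + 1)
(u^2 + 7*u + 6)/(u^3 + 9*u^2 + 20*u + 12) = 1/(u + 2)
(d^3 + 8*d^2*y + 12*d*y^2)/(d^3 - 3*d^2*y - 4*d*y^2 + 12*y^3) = d*(d + 6*y)/(d^2 - 5*d*y + 6*y^2)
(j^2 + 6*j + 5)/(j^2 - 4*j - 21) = (j^2 + 6*j + 5)/(j^2 - 4*j - 21)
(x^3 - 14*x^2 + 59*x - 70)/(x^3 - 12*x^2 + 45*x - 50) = (x - 7)/(x - 5)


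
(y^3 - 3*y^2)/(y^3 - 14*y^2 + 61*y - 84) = y^2/(y^2 - 11*y + 28)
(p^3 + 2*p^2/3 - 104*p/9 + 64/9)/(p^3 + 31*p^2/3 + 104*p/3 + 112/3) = (9*p^2 - 30*p + 16)/(3*(3*p^2 + 19*p + 28))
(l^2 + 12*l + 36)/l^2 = 1 + 12/l + 36/l^2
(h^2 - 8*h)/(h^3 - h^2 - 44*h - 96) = h/(h^2 + 7*h + 12)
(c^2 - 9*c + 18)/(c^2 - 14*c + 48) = (c - 3)/(c - 8)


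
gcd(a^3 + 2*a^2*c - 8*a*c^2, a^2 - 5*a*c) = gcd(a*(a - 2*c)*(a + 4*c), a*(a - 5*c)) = a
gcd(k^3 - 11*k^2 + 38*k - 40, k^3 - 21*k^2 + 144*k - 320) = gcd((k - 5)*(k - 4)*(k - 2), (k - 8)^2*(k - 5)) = k - 5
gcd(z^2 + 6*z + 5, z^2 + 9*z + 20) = z + 5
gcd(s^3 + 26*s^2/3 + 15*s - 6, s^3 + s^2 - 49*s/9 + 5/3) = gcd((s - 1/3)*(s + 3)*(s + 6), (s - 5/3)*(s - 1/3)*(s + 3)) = s^2 + 8*s/3 - 1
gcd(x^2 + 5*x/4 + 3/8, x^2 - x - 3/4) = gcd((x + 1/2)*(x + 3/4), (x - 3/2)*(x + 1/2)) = x + 1/2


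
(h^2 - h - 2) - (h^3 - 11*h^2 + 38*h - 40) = -h^3 + 12*h^2 - 39*h + 38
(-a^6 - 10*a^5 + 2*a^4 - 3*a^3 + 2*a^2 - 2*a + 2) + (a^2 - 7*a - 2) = -a^6 - 10*a^5 + 2*a^4 - 3*a^3 + 3*a^2 - 9*a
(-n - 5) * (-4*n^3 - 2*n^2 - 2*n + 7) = 4*n^4 + 22*n^3 + 12*n^2 + 3*n - 35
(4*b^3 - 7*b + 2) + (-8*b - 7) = 4*b^3 - 15*b - 5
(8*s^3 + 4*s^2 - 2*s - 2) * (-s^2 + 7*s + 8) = -8*s^5 + 52*s^4 + 94*s^3 + 20*s^2 - 30*s - 16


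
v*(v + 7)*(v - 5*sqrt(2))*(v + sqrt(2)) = v^4 - 4*sqrt(2)*v^3 + 7*v^3 - 28*sqrt(2)*v^2 - 10*v^2 - 70*v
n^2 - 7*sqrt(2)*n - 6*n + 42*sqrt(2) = (n - 6)*(n - 7*sqrt(2))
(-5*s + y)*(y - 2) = -5*s*y + 10*s + y^2 - 2*y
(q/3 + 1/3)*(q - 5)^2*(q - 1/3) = q^4/3 - 28*q^3/9 + 6*q^2 + 20*q/3 - 25/9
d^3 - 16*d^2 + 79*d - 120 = (d - 8)*(d - 5)*(d - 3)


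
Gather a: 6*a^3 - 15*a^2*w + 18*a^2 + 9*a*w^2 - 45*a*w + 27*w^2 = 6*a^3 + a^2*(18 - 15*w) + a*(9*w^2 - 45*w) + 27*w^2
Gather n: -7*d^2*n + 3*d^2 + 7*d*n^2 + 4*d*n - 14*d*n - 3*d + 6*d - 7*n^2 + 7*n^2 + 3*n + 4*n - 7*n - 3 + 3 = 3*d^2 + 7*d*n^2 + 3*d + n*(-7*d^2 - 10*d)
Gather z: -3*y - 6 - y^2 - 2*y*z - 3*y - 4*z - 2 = -y^2 - 6*y + z*(-2*y - 4) - 8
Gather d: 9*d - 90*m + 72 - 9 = 9*d - 90*m + 63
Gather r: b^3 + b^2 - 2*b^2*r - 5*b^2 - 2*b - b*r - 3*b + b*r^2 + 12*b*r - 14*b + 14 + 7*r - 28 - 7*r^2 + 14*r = b^3 - 4*b^2 - 19*b + r^2*(b - 7) + r*(-2*b^2 + 11*b + 21) - 14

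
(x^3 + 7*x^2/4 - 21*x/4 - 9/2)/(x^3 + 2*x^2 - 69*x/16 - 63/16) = 4*(x - 2)/(4*x - 7)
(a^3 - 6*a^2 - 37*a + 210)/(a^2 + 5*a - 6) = (a^2 - 12*a + 35)/(a - 1)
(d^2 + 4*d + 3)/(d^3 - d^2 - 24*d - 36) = (d + 1)/(d^2 - 4*d - 12)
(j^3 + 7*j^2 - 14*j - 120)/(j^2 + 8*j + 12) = (j^2 + j - 20)/(j + 2)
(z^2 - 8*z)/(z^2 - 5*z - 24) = z/(z + 3)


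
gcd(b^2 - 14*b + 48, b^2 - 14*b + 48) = b^2 - 14*b + 48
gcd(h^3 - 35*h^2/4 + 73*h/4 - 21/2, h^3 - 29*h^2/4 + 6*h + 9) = h - 6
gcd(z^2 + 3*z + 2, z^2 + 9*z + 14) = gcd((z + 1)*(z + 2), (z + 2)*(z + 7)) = z + 2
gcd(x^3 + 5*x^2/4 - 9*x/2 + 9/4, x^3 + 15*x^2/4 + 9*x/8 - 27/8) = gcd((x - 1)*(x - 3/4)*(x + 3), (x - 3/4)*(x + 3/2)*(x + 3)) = x^2 + 9*x/4 - 9/4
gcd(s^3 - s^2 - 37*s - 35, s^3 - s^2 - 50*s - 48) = s + 1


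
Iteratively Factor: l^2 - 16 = (l + 4)*(l - 4)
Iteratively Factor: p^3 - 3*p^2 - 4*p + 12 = (p - 2)*(p^2 - p - 6) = (p - 3)*(p - 2)*(p + 2)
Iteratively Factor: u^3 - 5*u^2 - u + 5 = (u - 5)*(u^2 - 1) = (u - 5)*(u - 1)*(u + 1)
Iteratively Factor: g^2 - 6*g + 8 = (g - 4)*(g - 2)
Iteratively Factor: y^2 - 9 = (y + 3)*(y - 3)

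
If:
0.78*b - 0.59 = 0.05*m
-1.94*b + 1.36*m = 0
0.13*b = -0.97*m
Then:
No Solution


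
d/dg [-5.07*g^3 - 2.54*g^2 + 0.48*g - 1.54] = -15.21*g^2 - 5.08*g + 0.48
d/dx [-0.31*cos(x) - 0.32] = 0.31*sin(x)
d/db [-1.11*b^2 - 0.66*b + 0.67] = -2.22*b - 0.66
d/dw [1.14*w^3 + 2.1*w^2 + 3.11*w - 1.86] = 3.42*w^2 + 4.2*w + 3.11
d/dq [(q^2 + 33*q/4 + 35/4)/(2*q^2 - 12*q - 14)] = 3*(-19*q^2 - 42*q - 7)/(8*(q^4 - 12*q^3 + 22*q^2 + 84*q + 49))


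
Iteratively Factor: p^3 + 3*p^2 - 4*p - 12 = (p + 2)*(p^2 + p - 6) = (p - 2)*(p + 2)*(p + 3)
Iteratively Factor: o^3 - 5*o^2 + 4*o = (o - 4)*(o^2 - o) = (o - 4)*(o - 1)*(o)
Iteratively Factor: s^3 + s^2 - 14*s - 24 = (s - 4)*(s^2 + 5*s + 6) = (s - 4)*(s + 3)*(s + 2)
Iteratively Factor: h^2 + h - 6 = (h - 2)*(h + 3)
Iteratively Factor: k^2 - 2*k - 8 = (k - 4)*(k + 2)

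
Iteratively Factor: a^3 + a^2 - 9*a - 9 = (a + 1)*(a^2 - 9) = (a + 1)*(a + 3)*(a - 3)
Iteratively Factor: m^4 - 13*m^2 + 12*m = (m - 1)*(m^3 + m^2 - 12*m) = (m - 1)*(m + 4)*(m^2 - 3*m) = m*(m - 1)*(m + 4)*(m - 3)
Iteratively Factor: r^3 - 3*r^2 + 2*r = (r - 2)*(r^2 - r) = r*(r - 2)*(r - 1)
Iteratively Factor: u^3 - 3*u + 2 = (u - 1)*(u^2 + u - 2) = (u - 1)*(u + 2)*(u - 1)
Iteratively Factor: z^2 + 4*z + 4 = (z + 2)*(z + 2)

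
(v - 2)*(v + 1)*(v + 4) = v^3 + 3*v^2 - 6*v - 8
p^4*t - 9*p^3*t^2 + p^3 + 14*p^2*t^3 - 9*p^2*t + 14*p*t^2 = p*(p - 7*t)*(p - 2*t)*(p*t + 1)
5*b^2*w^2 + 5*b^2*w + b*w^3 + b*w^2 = w*(5*b + w)*(b*w + b)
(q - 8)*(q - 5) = q^2 - 13*q + 40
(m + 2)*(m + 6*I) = m^2 + 2*m + 6*I*m + 12*I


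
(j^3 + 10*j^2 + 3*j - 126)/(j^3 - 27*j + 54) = (j + 7)/(j - 3)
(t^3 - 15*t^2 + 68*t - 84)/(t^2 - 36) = (t^2 - 9*t + 14)/(t + 6)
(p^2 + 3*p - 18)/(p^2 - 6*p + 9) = (p + 6)/(p - 3)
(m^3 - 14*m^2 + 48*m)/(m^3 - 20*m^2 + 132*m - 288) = m/(m - 6)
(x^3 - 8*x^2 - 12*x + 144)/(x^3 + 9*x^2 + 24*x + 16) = (x^2 - 12*x + 36)/(x^2 + 5*x + 4)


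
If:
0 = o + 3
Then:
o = -3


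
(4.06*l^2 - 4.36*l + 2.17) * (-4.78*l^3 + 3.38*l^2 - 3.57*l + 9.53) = -19.4068*l^5 + 34.5636*l^4 - 39.6036*l^3 + 61.5916*l^2 - 49.2977*l + 20.6801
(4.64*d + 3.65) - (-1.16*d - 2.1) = 5.8*d + 5.75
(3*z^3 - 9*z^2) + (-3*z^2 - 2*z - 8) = 3*z^3 - 12*z^2 - 2*z - 8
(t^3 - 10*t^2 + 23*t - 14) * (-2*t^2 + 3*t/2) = -2*t^5 + 43*t^4/2 - 61*t^3 + 125*t^2/2 - 21*t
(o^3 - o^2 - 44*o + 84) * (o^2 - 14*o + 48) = o^5 - 15*o^4 + 18*o^3 + 652*o^2 - 3288*o + 4032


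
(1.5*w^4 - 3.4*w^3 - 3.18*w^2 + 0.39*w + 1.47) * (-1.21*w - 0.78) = -1.815*w^5 + 2.944*w^4 + 6.4998*w^3 + 2.0085*w^2 - 2.0829*w - 1.1466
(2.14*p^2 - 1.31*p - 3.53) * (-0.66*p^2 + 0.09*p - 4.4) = -1.4124*p^4 + 1.0572*p^3 - 7.2041*p^2 + 5.4463*p + 15.532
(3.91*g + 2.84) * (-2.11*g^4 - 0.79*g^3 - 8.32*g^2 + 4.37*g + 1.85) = -8.2501*g^5 - 9.0813*g^4 - 34.7748*g^3 - 6.5421*g^2 + 19.6443*g + 5.254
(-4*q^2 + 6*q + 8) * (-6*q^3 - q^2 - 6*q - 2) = 24*q^5 - 32*q^4 - 30*q^3 - 36*q^2 - 60*q - 16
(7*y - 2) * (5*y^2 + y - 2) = 35*y^3 - 3*y^2 - 16*y + 4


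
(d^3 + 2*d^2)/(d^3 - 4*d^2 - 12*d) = d/(d - 6)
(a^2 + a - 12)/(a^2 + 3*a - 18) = (a + 4)/(a + 6)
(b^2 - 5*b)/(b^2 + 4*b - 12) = b*(b - 5)/(b^2 + 4*b - 12)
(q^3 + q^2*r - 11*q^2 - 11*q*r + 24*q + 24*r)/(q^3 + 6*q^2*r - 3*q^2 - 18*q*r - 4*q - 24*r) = (-q^3 - q^2*r + 11*q^2 + 11*q*r - 24*q - 24*r)/(-q^3 - 6*q^2*r + 3*q^2 + 18*q*r + 4*q + 24*r)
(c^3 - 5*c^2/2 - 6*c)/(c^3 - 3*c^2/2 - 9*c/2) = (c - 4)/(c - 3)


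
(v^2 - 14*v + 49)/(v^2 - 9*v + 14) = (v - 7)/(v - 2)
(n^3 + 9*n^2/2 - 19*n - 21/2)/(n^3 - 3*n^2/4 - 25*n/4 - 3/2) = 2*(2*n^2 + 15*n + 7)/(4*n^2 + 9*n + 2)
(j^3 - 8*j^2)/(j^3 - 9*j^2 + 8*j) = j/(j - 1)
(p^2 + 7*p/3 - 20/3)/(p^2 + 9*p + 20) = (p - 5/3)/(p + 5)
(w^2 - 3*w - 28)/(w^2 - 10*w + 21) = (w + 4)/(w - 3)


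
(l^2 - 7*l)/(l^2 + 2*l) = (l - 7)/(l + 2)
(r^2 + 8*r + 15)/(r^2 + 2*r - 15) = (r + 3)/(r - 3)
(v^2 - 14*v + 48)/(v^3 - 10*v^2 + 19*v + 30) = (v - 8)/(v^2 - 4*v - 5)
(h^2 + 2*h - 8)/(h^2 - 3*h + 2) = (h + 4)/(h - 1)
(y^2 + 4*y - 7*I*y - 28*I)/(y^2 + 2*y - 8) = (y - 7*I)/(y - 2)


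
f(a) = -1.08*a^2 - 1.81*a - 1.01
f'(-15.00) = 30.59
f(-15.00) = -216.86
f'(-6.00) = 11.15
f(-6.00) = -29.03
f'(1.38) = -4.79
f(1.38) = -5.56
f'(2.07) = -6.28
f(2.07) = -9.38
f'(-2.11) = 2.75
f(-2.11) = -2.00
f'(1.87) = -5.85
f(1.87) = -8.17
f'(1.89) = -5.89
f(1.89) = -8.29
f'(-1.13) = 0.63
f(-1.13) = -0.34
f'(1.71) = -5.50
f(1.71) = -7.26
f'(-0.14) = -1.51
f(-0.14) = -0.78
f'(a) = -2.16*a - 1.81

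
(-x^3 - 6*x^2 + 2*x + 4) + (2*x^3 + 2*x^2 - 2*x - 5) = x^3 - 4*x^2 - 1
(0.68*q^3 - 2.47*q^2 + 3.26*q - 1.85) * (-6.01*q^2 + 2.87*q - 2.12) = -4.0868*q^5 + 16.7963*q^4 - 28.1231*q^3 + 25.7111*q^2 - 12.2207*q + 3.922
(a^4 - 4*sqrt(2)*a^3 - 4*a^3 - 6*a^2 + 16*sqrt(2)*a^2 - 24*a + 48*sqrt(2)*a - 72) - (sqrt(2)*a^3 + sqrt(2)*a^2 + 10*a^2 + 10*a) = a^4 - 5*sqrt(2)*a^3 - 4*a^3 - 16*a^2 + 15*sqrt(2)*a^2 - 34*a + 48*sqrt(2)*a - 72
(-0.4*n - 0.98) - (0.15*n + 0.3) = -0.55*n - 1.28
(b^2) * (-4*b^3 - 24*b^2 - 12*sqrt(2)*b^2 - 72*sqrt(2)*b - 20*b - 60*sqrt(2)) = -4*b^5 - 24*b^4 - 12*sqrt(2)*b^4 - 72*sqrt(2)*b^3 - 20*b^3 - 60*sqrt(2)*b^2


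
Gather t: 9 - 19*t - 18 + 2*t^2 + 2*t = 2*t^2 - 17*t - 9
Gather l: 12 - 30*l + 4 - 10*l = 16 - 40*l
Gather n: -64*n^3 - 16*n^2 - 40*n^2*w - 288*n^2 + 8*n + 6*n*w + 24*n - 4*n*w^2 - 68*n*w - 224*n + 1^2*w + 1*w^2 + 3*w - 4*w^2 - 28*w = -64*n^3 + n^2*(-40*w - 304) + n*(-4*w^2 - 62*w - 192) - 3*w^2 - 24*w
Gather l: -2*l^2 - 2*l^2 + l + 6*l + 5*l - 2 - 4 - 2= -4*l^2 + 12*l - 8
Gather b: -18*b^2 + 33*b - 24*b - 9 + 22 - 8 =-18*b^2 + 9*b + 5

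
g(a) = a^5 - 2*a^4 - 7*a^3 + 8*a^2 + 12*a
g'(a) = 5*a^4 - 8*a^3 - 21*a^2 + 16*a + 12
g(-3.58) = -535.82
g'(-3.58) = 873.94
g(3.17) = 13.59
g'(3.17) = 101.75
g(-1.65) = 6.37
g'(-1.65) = 1.42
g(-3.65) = -599.64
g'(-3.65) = 950.29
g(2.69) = -9.96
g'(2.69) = 9.17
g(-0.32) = -2.82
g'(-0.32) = 5.04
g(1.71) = 6.43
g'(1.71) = -19.30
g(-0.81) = -1.96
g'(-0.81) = -8.33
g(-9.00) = -66528.00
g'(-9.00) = 36804.00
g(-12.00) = -277200.00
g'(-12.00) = 114300.00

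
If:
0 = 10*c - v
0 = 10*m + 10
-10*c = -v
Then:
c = v/10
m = -1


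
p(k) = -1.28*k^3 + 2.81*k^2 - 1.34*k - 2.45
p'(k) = -3.84*k^2 + 5.62*k - 1.34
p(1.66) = -2.79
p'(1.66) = -2.59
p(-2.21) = 28.05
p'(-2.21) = -32.52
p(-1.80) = 16.53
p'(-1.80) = -23.90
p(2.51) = -8.35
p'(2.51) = -11.43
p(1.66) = -2.79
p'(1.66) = -2.59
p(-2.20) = 27.73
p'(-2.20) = -32.29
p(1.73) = -2.99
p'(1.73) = -3.11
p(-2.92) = 57.29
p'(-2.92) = -50.49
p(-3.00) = 61.42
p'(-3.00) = -52.76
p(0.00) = -2.45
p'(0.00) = -1.34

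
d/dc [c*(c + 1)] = 2*c + 1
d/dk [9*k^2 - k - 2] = 18*k - 1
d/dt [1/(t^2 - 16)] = -2*t/(t^2 - 16)^2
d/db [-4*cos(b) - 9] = 4*sin(b)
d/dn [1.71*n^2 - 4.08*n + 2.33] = 3.42*n - 4.08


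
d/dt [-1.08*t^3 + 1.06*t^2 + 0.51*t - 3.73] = -3.24*t^2 + 2.12*t + 0.51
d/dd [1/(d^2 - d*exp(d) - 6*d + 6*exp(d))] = (d*exp(d) - 2*d - 5*exp(d) + 6)/(d^2 - d*exp(d) - 6*d + 6*exp(d))^2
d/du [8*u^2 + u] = 16*u + 1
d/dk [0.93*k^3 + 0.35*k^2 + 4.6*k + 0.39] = 2.79*k^2 + 0.7*k + 4.6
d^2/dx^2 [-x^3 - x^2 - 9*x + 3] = -6*x - 2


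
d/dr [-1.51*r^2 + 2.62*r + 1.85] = 2.62 - 3.02*r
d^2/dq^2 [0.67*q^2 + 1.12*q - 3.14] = 1.34000000000000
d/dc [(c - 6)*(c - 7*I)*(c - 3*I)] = 3*c^2 + c*(-12 - 20*I) - 21 + 60*I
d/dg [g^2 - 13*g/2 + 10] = 2*g - 13/2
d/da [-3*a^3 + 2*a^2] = a*(4 - 9*a)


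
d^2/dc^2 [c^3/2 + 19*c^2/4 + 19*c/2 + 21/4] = 3*c + 19/2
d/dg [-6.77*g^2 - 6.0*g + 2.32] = -13.54*g - 6.0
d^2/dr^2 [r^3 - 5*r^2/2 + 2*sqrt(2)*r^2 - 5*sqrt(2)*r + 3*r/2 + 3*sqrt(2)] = 6*r - 5 + 4*sqrt(2)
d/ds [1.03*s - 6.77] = 1.03000000000000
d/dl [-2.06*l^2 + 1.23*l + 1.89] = 1.23 - 4.12*l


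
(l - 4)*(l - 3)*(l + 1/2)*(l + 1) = l^4 - 11*l^3/2 + 2*l^2 + 29*l/2 + 6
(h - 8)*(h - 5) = h^2 - 13*h + 40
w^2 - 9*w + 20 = (w - 5)*(w - 4)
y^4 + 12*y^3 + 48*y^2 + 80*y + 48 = (y + 2)^3*(y + 6)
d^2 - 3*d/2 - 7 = (d - 7/2)*(d + 2)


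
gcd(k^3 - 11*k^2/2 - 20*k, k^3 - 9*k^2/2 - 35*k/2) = k^2 + 5*k/2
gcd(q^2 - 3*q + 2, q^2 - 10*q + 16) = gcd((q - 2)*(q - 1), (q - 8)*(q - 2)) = q - 2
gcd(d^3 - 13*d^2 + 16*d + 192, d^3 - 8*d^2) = d - 8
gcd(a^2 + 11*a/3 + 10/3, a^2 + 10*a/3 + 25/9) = a + 5/3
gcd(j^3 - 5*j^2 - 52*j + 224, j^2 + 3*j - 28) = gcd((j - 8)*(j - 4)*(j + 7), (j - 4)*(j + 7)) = j^2 + 3*j - 28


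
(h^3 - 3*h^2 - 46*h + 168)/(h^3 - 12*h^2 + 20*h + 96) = (h^2 + 3*h - 28)/(h^2 - 6*h - 16)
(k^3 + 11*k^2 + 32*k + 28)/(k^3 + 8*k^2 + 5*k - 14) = (k + 2)/(k - 1)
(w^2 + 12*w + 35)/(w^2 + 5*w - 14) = (w + 5)/(w - 2)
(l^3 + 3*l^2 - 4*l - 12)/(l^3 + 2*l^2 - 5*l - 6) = (l + 2)/(l + 1)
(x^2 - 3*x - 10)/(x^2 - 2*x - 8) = (x - 5)/(x - 4)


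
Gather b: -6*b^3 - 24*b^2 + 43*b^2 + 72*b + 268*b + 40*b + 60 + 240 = -6*b^3 + 19*b^2 + 380*b + 300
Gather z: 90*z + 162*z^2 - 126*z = 162*z^2 - 36*z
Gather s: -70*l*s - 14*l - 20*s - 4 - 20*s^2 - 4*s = -14*l - 20*s^2 + s*(-70*l - 24) - 4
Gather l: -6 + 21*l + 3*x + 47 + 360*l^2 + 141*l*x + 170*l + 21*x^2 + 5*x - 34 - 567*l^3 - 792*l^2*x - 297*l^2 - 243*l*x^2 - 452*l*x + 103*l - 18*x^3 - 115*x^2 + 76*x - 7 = -567*l^3 + l^2*(63 - 792*x) + l*(-243*x^2 - 311*x + 294) - 18*x^3 - 94*x^2 + 84*x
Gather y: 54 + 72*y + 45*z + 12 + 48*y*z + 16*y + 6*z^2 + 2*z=y*(48*z + 88) + 6*z^2 + 47*z + 66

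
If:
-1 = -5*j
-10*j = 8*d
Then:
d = -1/4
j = 1/5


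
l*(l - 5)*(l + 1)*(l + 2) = l^4 - 2*l^3 - 13*l^2 - 10*l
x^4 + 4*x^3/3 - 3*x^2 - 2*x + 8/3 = (x - 1)^2*(x + 4/3)*(x + 2)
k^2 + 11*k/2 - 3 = (k - 1/2)*(k + 6)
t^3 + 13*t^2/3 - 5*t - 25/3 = (t - 5/3)*(t + 1)*(t + 5)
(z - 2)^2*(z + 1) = z^3 - 3*z^2 + 4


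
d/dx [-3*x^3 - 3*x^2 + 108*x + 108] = -9*x^2 - 6*x + 108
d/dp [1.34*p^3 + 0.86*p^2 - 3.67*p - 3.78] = 4.02*p^2 + 1.72*p - 3.67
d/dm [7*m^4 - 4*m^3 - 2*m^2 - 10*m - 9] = 28*m^3 - 12*m^2 - 4*m - 10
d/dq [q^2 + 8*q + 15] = 2*q + 8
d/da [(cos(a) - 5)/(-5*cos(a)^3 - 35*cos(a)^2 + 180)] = (137*cos(a)/2 + 4*cos(2*a) - cos(3*a)/2 - 32)*sin(a)/(5*(cos(a)^3 + 7*cos(a)^2 - 36)^2)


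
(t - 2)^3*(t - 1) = t^4 - 7*t^3 + 18*t^2 - 20*t + 8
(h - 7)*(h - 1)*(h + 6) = h^3 - 2*h^2 - 41*h + 42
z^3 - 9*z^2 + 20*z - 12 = (z - 6)*(z - 2)*(z - 1)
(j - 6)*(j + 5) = j^2 - j - 30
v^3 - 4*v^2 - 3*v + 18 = (v - 3)^2*(v + 2)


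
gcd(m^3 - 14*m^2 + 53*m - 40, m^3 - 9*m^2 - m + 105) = m - 5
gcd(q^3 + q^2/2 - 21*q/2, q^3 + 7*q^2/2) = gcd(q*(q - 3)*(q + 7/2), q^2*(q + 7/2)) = q^2 + 7*q/2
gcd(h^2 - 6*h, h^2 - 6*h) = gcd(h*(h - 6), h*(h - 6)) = h^2 - 6*h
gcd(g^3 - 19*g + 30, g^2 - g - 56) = 1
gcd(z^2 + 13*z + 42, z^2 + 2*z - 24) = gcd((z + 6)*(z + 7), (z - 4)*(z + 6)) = z + 6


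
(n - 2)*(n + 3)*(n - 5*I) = n^3 + n^2 - 5*I*n^2 - 6*n - 5*I*n + 30*I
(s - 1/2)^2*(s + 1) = s^3 - 3*s/4 + 1/4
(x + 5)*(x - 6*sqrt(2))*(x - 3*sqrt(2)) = x^3 - 9*sqrt(2)*x^2 + 5*x^2 - 45*sqrt(2)*x + 36*x + 180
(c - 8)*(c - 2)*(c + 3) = c^3 - 7*c^2 - 14*c + 48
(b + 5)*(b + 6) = b^2 + 11*b + 30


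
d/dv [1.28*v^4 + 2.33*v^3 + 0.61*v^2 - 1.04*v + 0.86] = 5.12*v^3 + 6.99*v^2 + 1.22*v - 1.04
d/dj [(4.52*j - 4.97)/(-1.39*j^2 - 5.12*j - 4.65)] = (6.2828*j^2 - 13.8166*j - 46.4644)/(1.9321*j^4 + 14.2336*j^3 + 39.1414*j^2 + 47.616*j + 21.6225)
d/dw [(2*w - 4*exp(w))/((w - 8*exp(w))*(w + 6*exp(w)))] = 2*(-w^2 + 96*w*exp(2*w) + 4*w*exp(w) - 96*exp(3*w) - 52*exp(2*w))/(w^4 - 4*w^3*exp(w) - 92*w^2*exp(2*w) + 192*w*exp(3*w) + 2304*exp(4*w))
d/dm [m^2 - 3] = 2*m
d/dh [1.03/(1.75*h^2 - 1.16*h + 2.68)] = (1.1948 - 3.605*h)/(1.75*h^2 - 1.16*h + 2.68)^2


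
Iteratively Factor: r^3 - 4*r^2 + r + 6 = (r - 2)*(r^2 - 2*r - 3) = (r - 2)*(r + 1)*(r - 3)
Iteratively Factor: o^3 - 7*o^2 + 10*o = (o - 5)*(o^2 - 2*o) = o*(o - 5)*(o - 2)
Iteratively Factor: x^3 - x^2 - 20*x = (x - 5)*(x^2 + 4*x) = x*(x - 5)*(x + 4)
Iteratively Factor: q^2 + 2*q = (q)*(q + 2)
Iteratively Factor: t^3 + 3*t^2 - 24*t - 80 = (t - 5)*(t^2 + 8*t + 16) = (t - 5)*(t + 4)*(t + 4)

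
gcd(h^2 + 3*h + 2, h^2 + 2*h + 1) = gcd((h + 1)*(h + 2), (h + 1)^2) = h + 1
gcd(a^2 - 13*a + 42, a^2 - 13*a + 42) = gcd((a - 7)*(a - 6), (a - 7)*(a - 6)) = a^2 - 13*a + 42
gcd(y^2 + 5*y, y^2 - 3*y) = y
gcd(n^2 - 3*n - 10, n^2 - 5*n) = n - 5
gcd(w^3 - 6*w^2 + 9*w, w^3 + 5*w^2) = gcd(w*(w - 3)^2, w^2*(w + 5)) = w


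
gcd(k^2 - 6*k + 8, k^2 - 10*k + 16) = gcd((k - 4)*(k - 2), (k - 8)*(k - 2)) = k - 2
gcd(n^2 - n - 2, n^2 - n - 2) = n^2 - n - 2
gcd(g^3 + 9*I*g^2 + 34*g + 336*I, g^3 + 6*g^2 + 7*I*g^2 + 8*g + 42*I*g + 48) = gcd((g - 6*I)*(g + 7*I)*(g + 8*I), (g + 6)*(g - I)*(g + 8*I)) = g + 8*I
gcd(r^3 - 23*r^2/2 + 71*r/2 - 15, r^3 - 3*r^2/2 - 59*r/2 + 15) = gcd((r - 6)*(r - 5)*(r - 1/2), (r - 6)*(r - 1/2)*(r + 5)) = r^2 - 13*r/2 + 3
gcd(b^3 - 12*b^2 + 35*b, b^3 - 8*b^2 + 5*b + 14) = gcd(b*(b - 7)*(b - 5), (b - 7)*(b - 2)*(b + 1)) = b - 7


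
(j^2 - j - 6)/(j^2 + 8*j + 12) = (j - 3)/(j + 6)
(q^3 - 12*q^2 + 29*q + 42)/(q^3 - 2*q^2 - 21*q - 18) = (q - 7)/(q + 3)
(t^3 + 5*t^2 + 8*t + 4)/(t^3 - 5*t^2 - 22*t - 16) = (t + 2)/(t - 8)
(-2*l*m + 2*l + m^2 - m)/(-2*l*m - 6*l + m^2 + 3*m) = (m - 1)/(m + 3)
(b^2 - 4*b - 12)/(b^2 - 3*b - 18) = (b + 2)/(b + 3)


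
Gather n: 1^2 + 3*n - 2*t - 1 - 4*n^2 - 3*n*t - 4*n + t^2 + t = -4*n^2 + n*(-3*t - 1) + t^2 - t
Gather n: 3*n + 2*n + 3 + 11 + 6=5*n + 20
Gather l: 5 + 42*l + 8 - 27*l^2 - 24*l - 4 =-27*l^2 + 18*l + 9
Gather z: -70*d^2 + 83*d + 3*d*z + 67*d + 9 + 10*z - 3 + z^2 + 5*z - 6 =-70*d^2 + 150*d + z^2 + z*(3*d + 15)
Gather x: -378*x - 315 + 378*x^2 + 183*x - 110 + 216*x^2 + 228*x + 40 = 594*x^2 + 33*x - 385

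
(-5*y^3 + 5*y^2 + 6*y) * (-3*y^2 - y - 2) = 15*y^5 - 10*y^4 - 13*y^3 - 16*y^2 - 12*y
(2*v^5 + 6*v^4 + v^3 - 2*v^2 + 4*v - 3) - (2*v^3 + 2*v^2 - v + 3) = 2*v^5 + 6*v^4 - v^3 - 4*v^2 + 5*v - 6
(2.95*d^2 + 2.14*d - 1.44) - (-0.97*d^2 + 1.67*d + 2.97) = 3.92*d^2 + 0.47*d - 4.41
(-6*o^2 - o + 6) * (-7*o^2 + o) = 42*o^4 + o^3 - 43*o^2 + 6*o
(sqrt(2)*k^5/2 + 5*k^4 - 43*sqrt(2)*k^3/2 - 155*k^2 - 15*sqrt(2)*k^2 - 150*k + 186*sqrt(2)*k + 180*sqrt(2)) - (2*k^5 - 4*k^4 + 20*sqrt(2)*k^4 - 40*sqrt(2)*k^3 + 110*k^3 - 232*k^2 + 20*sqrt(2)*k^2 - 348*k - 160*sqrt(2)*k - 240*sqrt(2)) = -2*k^5 + sqrt(2)*k^5/2 - 20*sqrt(2)*k^4 + 9*k^4 - 110*k^3 + 37*sqrt(2)*k^3/2 - 35*sqrt(2)*k^2 + 77*k^2 + 198*k + 346*sqrt(2)*k + 420*sqrt(2)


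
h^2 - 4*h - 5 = (h - 5)*(h + 1)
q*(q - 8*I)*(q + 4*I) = q^3 - 4*I*q^2 + 32*q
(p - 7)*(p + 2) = p^2 - 5*p - 14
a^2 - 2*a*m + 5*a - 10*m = (a + 5)*(a - 2*m)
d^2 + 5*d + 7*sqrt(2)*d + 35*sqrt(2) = (d + 5)*(d + 7*sqrt(2))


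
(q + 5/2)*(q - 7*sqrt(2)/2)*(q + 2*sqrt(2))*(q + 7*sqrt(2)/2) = q^4 + 5*q^3/2 + 2*sqrt(2)*q^3 - 49*q^2/2 + 5*sqrt(2)*q^2 - 49*sqrt(2)*q - 245*q/4 - 245*sqrt(2)/2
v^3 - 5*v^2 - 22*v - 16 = (v - 8)*(v + 1)*(v + 2)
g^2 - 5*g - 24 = (g - 8)*(g + 3)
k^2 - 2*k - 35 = (k - 7)*(k + 5)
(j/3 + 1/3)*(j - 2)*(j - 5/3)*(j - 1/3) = j^4/3 - j^3 + 5*j^2/27 + 31*j/27 - 10/27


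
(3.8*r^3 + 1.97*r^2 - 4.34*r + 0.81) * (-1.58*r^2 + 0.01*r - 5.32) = -6.004*r^5 - 3.0746*r^4 - 13.3391*r^3 - 11.8036*r^2 + 23.0969*r - 4.3092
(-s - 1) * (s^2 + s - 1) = -s^3 - 2*s^2 + 1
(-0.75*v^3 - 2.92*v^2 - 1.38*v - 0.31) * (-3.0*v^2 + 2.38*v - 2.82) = 2.25*v^5 + 6.975*v^4 - 0.6946*v^3 + 5.88*v^2 + 3.1538*v + 0.8742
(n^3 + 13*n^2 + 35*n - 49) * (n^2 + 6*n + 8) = n^5 + 19*n^4 + 121*n^3 + 265*n^2 - 14*n - 392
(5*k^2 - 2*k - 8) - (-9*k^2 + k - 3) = 14*k^2 - 3*k - 5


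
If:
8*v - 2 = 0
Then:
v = 1/4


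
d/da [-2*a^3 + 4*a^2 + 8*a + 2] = -6*a^2 + 8*a + 8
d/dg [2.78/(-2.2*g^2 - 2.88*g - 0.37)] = (12.232*g + 8.0064)/(2.2*g^2 + 2.88*g + 0.37)^2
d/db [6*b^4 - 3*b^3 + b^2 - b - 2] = 24*b^3 - 9*b^2 + 2*b - 1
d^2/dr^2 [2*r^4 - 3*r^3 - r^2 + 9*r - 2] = 24*r^2 - 18*r - 2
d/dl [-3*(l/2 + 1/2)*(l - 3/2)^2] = -9*l^2/2 + 6*l + 9/8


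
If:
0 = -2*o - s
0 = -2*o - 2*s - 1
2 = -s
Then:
No Solution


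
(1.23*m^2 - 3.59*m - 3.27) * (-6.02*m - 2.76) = -7.4046*m^3 + 18.217*m^2 + 29.5938*m + 9.0252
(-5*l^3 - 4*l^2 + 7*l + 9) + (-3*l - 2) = -5*l^3 - 4*l^2 + 4*l + 7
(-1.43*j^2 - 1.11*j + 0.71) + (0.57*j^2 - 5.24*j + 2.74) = -0.86*j^2 - 6.35*j + 3.45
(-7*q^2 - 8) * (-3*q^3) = 21*q^5 + 24*q^3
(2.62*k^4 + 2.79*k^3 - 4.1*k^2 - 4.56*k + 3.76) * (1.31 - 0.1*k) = -0.262*k^5 + 3.1532*k^4 + 4.0649*k^3 - 4.915*k^2 - 6.3496*k + 4.9256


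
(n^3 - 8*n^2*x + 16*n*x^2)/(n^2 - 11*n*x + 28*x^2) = n*(-n + 4*x)/(-n + 7*x)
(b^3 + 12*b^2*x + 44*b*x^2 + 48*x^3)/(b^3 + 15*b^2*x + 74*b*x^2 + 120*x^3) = (b + 2*x)/(b + 5*x)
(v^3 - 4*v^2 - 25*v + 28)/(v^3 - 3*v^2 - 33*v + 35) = (v + 4)/(v + 5)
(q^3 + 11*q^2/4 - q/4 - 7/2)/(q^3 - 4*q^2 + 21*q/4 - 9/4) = (4*q^2 + 15*q + 14)/(4*q^2 - 12*q + 9)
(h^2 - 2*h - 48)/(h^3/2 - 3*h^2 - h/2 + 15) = 2*(h^2 - 2*h - 48)/(h^3 - 6*h^2 - h + 30)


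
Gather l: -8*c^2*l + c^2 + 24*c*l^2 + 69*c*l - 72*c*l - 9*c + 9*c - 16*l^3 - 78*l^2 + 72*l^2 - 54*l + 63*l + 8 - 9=c^2 - 16*l^3 + l^2*(24*c - 6) + l*(-8*c^2 - 3*c + 9) - 1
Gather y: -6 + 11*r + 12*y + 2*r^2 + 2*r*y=2*r^2 + 11*r + y*(2*r + 12) - 6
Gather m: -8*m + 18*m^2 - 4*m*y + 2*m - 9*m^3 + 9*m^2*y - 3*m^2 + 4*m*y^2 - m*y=-9*m^3 + m^2*(9*y + 15) + m*(4*y^2 - 5*y - 6)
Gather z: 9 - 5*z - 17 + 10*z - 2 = 5*z - 10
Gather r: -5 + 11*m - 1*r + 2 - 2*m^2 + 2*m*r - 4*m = -2*m^2 + 7*m + r*(2*m - 1) - 3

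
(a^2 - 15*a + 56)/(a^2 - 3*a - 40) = (a - 7)/(a + 5)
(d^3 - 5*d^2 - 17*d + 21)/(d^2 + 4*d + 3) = (d^2 - 8*d + 7)/(d + 1)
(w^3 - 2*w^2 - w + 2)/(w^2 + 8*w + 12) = (w^3 - 2*w^2 - w + 2)/(w^2 + 8*w + 12)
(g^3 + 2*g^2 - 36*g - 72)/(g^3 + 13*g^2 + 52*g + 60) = (g - 6)/(g + 5)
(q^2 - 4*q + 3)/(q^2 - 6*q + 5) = (q - 3)/(q - 5)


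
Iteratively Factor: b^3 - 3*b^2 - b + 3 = (b - 1)*(b^2 - 2*b - 3) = (b - 3)*(b - 1)*(b + 1)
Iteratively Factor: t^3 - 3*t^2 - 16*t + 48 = (t - 4)*(t^2 + t - 12) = (t - 4)*(t - 3)*(t + 4)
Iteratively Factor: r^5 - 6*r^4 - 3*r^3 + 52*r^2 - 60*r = (r - 2)*(r^4 - 4*r^3 - 11*r^2 + 30*r) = (r - 2)*(r + 3)*(r^3 - 7*r^2 + 10*r) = r*(r - 2)*(r + 3)*(r^2 - 7*r + 10) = r*(r - 5)*(r - 2)*(r + 3)*(r - 2)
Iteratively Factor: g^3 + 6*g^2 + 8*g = (g)*(g^2 + 6*g + 8) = g*(g + 2)*(g + 4)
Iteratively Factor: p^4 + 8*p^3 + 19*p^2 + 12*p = (p + 4)*(p^3 + 4*p^2 + 3*p) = p*(p + 4)*(p^2 + 4*p + 3) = p*(p + 1)*(p + 4)*(p + 3)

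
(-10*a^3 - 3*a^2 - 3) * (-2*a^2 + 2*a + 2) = 20*a^5 - 14*a^4 - 26*a^3 - 6*a - 6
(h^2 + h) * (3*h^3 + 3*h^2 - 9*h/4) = 3*h^5 + 6*h^4 + 3*h^3/4 - 9*h^2/4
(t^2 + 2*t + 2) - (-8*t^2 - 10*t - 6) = 9*t^2 + 12*t + 8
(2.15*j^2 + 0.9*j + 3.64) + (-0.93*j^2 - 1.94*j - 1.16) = 1.22*j^2 - 1.04*j + 2.48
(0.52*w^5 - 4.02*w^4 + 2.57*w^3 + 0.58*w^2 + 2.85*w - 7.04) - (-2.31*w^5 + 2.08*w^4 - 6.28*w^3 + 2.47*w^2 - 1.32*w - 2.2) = 2.83*w^5 - 6.1*w^4 + 8.85*w^3 - 1.89*w^2 + 4.17*w - 4.84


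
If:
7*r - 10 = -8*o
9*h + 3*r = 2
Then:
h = 2/9 - r/3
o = 5/4 - 7*r/8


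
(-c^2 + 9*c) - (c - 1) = -c^2 + 8*c + 1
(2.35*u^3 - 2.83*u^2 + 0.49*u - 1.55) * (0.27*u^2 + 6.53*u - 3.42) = 0.6345*u^5 + 14.5814*u^4 - 26.3846*u^3 + 12.4598*u^2 - 11.7973*u + 5.301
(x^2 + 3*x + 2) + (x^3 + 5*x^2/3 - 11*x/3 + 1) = x^3 + 8*x^2/3 - 2*x/3 + 3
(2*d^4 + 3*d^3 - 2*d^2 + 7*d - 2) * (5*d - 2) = 10*d^5 + 11*d^4 - 16*d^3 + 39*d^2 - 24*d + 4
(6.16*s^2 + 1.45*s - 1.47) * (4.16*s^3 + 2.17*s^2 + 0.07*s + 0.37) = 25.6256*s^5 + 19.3992*s^4 - 2.5375*s^3 - 0.8092*s^2 + 0.4336*s - 0.5439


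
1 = 1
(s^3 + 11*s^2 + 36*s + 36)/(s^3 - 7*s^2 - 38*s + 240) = (s^2 + 5*s + 6)/(s^2 - 13*s + 40)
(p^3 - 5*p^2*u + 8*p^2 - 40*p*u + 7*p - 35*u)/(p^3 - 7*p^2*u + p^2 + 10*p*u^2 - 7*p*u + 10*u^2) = (p + 7)/(p - 2*u)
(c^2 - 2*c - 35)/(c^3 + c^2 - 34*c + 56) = (c^2 - 2*c - 35)/(c^3 + c^2 - 34*c + 56)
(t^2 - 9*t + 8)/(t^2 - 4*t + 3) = (t - 8)/(t - 3)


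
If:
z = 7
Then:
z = 7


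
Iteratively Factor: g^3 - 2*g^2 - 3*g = (g)*(g^2 - 2*g - 3) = g*(g - 3)*(g + 1)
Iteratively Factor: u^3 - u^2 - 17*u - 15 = (u + 3)*(u^2 - 4*u - 5) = (u - 5)*(u + 3)*(u + 1)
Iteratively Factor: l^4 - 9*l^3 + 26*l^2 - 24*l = (l - 2)*(l^3 - 7*l^2 + 12*l) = (l - 4)*(l - 2)*(l^2 - 3*l) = l*(l - 4)*(l - 2)*(l - 3)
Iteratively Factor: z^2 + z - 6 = (z + 3)*(z - 2)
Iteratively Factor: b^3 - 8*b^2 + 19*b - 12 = (b - 1)*(b^2 - 7*b + 12) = (b - 3)*(b - 1)*(b - 4)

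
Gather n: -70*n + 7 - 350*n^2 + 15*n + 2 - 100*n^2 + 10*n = -450*n^2 - 45*n + 9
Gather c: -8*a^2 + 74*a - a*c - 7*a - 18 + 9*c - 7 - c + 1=-8*a^2 + 67*a + c*(8 - a) - 24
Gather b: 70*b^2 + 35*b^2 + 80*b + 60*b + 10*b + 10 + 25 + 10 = 105*b^2 + 150*b + 45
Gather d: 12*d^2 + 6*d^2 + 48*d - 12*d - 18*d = 18*d^2 + 18*d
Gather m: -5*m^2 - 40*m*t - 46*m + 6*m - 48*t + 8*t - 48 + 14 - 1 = -5*m^2 + m*(-40*t - 40) - 40*t - 35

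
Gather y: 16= 16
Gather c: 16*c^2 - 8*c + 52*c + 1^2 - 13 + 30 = 16*c^2 + 44*c + 18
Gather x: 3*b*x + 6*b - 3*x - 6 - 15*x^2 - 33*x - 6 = 6*b - 15*x^2 + x*(3*b - 36) - 12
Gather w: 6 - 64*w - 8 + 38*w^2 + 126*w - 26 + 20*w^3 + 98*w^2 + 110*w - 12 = 20*w^3 + 136*w^2 + 172*w - 40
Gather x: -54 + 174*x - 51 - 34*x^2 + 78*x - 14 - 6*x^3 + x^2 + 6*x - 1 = -6*x^3 - 33*x^2 + 258*x - 120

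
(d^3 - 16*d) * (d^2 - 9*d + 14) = d^5 - 9*d^4 - 2*d^3 + 144*d^2 - 224*d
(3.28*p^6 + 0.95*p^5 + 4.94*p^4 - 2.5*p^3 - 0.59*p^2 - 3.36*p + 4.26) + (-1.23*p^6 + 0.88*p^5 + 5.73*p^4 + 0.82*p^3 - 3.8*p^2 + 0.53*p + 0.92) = 2.05*p^6 + 1.83*p^5 + 10.67*p^4 - 1.68*p^3 - 4.39*p^2 - 2.83*p + 5.18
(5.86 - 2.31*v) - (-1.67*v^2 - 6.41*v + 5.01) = 1.67*v^2 + 4.1*v + 0.850000000000001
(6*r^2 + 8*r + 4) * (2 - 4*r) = -24*r^3 - 20*r^2 + 8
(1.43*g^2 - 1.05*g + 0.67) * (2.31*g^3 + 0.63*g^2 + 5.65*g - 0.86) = 3.3033*g^5 - 1.5246*g^4 + 8.9657*g^3 - 6.7402*g^2 + 4.6885*g - 0.5762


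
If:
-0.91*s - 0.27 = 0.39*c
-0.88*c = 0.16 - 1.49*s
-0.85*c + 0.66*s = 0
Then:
No Solution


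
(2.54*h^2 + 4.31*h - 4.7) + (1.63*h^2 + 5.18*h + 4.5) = 4.17*h^2 + 9.49*h - 0.2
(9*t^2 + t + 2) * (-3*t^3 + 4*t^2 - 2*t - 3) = -27*t^5 + 33*t^4 - 20*t^3 - 21*t^2 - 7*t - 6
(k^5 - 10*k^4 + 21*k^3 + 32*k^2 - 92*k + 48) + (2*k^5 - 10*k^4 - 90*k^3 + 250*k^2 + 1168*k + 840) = 3*k^5 - 20*k^4 - 69*k^3 + 282*k^2 + 1076*k + 888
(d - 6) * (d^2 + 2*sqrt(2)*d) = d^3 - 6*d^2 + 2*sqrt(2)*d^2 - 12*sqrt(2)*d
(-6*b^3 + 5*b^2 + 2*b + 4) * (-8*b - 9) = 48*b^4 + 14*b^3 - 61*b^2 - 50*b - 36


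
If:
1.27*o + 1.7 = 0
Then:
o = -1.34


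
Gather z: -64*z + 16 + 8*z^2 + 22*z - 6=8*z^2 - 42*z + 10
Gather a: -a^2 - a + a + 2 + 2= 4 - a^2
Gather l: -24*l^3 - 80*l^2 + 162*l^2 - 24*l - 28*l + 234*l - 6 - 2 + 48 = -24*l^3 + 82*l^2 + 182*l + 40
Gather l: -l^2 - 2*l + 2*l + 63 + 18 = 81 - l^2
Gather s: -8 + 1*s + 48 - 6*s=40 - 5*s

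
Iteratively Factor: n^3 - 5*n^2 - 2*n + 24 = (n - 4)*(n^2 - n - 6) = (n - 4)*(n - 3)*(n + 2)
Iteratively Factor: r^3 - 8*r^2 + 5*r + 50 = (r + 2)*(r^2 - 10*r + 25) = (r - 5)*(r + 2)*(r - 5)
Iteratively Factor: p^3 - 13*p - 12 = (p - 4)*(p^2 + 4*p + 3) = (p - 4)*(p + 3)*(p + 1)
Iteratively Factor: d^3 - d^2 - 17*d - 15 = (d + 3)*(d^2 - 4*d - 5) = (d + 1)*(d + 3)*(d - 5)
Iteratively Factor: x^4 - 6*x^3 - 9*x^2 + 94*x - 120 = (x - 3)*(x^3 - 3*x^2 - 18*x + 40) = (x - 3)*(x + 4)*(x^2 - 7*x + 10) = (x - 5)*(x - 3)*(x + 4)*(x - 2)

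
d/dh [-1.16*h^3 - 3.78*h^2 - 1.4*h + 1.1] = -3.48*h^2 - 7.56*h - 1.4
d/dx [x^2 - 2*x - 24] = 2*x - 2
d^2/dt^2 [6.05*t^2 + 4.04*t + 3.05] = 12.1000000000000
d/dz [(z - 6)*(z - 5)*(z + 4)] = 3*z^2 - 14*z - 14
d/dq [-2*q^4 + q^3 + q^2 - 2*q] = -8*q^3 + 3*q^2 + 2*q - 2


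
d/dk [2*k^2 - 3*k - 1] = 4*k - 3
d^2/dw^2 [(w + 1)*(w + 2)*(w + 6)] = 6*w + 18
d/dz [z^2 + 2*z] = 2*z + 2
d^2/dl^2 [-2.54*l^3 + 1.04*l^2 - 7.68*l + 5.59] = 2.08 - 15.24*l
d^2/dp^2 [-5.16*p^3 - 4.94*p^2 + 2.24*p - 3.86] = -30.96*p - 9.88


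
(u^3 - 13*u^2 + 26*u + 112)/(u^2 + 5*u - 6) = (u^3 - 13*u^2 + 26*u + 112)/(u^2 + 5*u - 6)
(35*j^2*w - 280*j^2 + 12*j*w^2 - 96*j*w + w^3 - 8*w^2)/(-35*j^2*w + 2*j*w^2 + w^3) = (5*j*w - 40*j + w^2 - 8*w)/(w*(-5*j + w))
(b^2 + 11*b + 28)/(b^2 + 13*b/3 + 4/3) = 3*(b + 7)/(3*b + 1)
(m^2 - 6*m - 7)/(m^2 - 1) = (m - 7)/(m - 1)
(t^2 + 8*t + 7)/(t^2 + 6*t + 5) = (t + 7)/(t + 5)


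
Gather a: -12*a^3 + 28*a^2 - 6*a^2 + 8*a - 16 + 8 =-12*a^3 + 22*a^2 + 8*a - 8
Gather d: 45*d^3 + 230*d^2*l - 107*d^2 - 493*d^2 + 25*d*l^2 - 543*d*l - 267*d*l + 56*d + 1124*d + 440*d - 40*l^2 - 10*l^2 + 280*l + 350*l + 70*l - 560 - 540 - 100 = 45*d^3 + d^2*(230*l - 600) + d*(25*l^2 - 810*l + 1620) - 50*l^2 + 700*l - 1200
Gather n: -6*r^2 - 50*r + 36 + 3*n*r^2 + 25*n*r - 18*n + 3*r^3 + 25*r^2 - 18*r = n*(3*r^2 + 25*r - 18) + 3*r^3 + 19*r^2 - 68*r + 36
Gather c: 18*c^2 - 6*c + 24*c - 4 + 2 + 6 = 18*c^2 + 18*c + 4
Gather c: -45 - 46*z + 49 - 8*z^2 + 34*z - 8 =-8*z^2 - 12*z - 4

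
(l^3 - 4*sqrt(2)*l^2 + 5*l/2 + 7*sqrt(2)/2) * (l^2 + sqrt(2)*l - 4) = l^5 - 3*sqrt(2)*l^4 - 19*l^3/2 + 22*sqrt(2)*l^2 - 3*l - 14*sqrt(2)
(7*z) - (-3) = 7*z + 3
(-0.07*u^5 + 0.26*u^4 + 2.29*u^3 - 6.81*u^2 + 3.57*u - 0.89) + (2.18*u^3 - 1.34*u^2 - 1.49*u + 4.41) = -0.07*u^5 + 0.26*u^4 + 4.47*u^3 - 8.15*u^2 + 2.08*u + 3.52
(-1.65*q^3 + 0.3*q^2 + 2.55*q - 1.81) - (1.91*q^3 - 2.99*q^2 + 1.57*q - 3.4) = -3.56*q^3 + 3.29*q^2 + 0.98*q + 1.59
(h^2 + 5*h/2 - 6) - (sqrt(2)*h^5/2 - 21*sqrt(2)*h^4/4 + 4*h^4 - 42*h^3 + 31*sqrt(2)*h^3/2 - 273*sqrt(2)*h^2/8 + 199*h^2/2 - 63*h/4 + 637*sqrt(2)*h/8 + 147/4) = -sqrt(2)*h^5/2 - 4*h^4 + 21*sqrt(2)*h^4/4 - 31*sqrt(2)*h^3/2 + 42*h^3 - 197*h^2/2 + 273*sqrt(2)*h^2/8 - 637*sqrt(2)*h/8 + 73*h/4 - 171/4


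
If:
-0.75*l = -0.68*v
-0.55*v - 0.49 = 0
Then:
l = -0.81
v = -0.89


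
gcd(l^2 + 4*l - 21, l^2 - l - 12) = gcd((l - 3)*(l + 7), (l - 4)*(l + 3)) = 1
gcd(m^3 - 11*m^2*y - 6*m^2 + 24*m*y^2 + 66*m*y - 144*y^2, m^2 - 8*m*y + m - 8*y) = -m + 8*y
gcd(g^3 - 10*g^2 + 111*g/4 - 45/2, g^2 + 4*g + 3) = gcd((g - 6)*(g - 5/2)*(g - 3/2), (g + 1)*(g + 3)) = 1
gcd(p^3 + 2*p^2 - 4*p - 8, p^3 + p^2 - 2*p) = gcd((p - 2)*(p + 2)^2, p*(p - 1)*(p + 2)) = p + 2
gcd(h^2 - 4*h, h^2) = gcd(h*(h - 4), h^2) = h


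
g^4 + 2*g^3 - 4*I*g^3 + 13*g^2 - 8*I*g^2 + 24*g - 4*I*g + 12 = (g - 6*I)*(g + 2*I)*(-I*g - I)*(I*g + I)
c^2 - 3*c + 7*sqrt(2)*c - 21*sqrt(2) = (c - 3)*(c + 7*sqrt(2))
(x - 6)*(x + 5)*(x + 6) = x^3 + 5*x^2 - 36*x - 180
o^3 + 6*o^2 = o^2*(o + 6)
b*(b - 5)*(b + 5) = b^3 - 25*b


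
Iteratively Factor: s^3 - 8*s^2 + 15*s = (s - 3)*(s^2 - 5*s) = s*(s - 3)*(s - 5)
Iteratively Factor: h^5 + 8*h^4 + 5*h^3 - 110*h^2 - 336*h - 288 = (h + 3)*(h^4 + 5*h^3 - 10*h^2 - 80*h - 96) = (h + 2)*(h + 3)*(h^3 + 3*h^2 - 16*h - 48) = (h + 2)*(h + 3)^2*(h^2 - 16) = (h - 4)*(h + 2)*(h + 3)^2*(h + 4)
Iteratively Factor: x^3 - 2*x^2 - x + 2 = (x - 2)*(x^2 - 1) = (x - 2)*(x - 1)*(x + 1)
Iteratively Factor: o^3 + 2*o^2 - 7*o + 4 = (o - 1)*(o^2 + 3*o - 4) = (o - 1)^2*(o + 4)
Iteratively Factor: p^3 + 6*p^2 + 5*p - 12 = (p - 1)*(p^2 + 7*p + 12) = (p - 1)*(p + 3)*(p + 4)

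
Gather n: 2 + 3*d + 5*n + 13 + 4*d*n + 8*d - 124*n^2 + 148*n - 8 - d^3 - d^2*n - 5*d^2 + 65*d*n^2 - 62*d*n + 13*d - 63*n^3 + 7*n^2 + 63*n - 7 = -d^3 - 5*d^2 + 24*d - 63*n^3 + n^2*(65*d - 117) + n*(-d^2 - 58*d + 216)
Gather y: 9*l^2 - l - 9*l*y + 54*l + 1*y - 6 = 9*l^2 + 53*l + y*(1 - 9*l) - 6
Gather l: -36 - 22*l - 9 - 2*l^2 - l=-2*l^2 - 23*l - 45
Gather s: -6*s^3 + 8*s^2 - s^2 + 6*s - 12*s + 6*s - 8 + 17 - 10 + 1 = -6*s^3 + 7*s^2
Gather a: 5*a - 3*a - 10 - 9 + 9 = 2*a - 10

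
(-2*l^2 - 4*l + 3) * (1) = -2*l^2 - 4*l + 3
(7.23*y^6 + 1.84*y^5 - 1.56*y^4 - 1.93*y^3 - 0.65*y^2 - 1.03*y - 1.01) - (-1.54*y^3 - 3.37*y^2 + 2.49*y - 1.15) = 7.23*y^6 + 1.84*y^5 - 1.56*y^4 - 0.39*y^3 + 2.72*y^2 - 3.52*y + 0.14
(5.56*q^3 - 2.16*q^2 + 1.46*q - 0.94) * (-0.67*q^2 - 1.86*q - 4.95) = -3.7252*q^5 - 8.8944*q^4 - 24.4826*q^3 + 8.6062*q^2 - 5.4786*q + 4.653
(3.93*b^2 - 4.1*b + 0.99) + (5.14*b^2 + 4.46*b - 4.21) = 9.07*b^2 + 0.36*b - 3.22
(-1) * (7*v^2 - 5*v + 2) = -7*v^2 + 5*v - 2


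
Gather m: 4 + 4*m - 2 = 4*m + 2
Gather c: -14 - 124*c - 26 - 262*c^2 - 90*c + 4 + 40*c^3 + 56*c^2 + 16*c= 40*c^3 - 206*c^2 - 198*c - 36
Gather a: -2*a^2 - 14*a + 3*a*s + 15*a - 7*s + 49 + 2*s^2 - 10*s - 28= -2*a^2 + a*(3*s + 1) + 2*s^2 - 17*s + 21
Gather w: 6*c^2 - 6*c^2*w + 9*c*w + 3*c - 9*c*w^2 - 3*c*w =6*c^2 - 9*c*w^2 + 3*c + w*(-6*c^2 + 6*c)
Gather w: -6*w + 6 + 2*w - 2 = 4 - 4*w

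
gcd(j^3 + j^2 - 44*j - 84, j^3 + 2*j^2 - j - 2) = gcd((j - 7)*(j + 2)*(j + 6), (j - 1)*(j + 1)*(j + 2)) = j + 2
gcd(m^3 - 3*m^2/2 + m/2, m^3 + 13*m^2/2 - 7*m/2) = m^2 - m/2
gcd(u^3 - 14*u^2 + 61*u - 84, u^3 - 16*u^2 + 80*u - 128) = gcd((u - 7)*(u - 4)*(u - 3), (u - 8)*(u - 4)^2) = u - 4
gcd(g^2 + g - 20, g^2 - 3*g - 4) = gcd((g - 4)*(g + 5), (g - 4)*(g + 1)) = g - 4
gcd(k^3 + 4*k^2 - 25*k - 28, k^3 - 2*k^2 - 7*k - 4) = k^2 - 3*k - 4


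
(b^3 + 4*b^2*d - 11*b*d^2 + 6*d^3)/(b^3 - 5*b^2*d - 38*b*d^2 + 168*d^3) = (b^2 - 2*b*d + d^2)/(b^2 - 11*b*d + 28*d^2)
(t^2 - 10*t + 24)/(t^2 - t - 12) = (t - 6)/(t + 3)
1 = 1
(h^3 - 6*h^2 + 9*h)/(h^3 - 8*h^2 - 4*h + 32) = h*(h^2 - 6*h + 9)/(h^3 - 8*h^2 - 4*h + 32)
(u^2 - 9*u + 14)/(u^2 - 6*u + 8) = (u - 7)/(u - 4)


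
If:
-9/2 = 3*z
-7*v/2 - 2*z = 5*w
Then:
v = 6/7 - 10*w/7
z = -3/2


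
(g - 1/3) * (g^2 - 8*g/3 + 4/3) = g^3 - 3*g^2 + 20*g/9 - 4/9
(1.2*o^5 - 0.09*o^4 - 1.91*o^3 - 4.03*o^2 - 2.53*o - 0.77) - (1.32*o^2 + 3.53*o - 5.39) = 1.2*o^5 - 0.09*o^4 - 1.91*o^3 - 5.35*o^2 - 6.06*o + 4.62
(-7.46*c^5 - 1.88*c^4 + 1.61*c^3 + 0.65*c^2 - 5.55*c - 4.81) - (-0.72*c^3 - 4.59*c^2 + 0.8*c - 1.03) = -7.46*c^5 - 1.88*c^4 + 2.33*c^3 + 5.24*c^2 - 6.35*c - 3.78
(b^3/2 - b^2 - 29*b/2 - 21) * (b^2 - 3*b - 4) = b^5/2 - 5*b^4/2 - 27*b^3/2 + 53*b^2/2 + 121*b + 84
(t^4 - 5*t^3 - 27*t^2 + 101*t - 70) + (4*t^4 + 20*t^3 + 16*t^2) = 5*t^4 + 15*t^3 - 11*t^2 + 101*t - 70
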